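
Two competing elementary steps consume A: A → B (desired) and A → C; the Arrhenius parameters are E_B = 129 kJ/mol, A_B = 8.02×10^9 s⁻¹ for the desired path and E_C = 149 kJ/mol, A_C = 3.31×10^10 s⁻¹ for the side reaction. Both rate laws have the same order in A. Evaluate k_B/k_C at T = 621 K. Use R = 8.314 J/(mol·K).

With equal orders, S_{B/C} = k_B/k_C = (A_B/A_C)·exp[(E_C−E_B)/(RT)].
(E_C−E_B)/(RT) = (149−129)×10³/(8.314×621) = 20000/5163 = 3.874.
k_B/k_C = (8.02×10^9/3.31×10^10)·exp(3.874) = 0.2423 × 48.12 = 11.7.

11.7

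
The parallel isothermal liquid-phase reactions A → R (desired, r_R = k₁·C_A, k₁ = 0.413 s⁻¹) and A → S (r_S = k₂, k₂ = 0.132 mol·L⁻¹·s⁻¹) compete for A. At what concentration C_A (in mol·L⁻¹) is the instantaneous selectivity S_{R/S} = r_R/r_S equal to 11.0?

3.52 mol·L⁻¹

S_{R/S} = (k₁/k₂)·C_A ⇒ C_A = S·k₂/k₁.
= 11.0×0.132/0.413 = 3.52 mol·L⁻¹.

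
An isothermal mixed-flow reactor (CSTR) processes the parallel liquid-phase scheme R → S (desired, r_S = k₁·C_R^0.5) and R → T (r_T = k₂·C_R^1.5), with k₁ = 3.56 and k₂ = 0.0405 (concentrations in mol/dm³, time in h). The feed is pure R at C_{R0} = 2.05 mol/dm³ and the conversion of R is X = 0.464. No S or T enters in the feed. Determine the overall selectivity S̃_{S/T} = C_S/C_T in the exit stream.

Exit C_R = C_{R0}(1−X) = 2.05×0.536 = 1.099 mol/dm³.
Rates in a CSTR are evaluated at the outlet concentration: r_S = 3.56×1.099^0.5 = 3.732, r_T = 0.0405×1.099^1.5 = 0.04665.
Overall selectivity = C_S/C_T = r_Sτ/(r_Tτ) = r_S/r_T = 80.0.

80.0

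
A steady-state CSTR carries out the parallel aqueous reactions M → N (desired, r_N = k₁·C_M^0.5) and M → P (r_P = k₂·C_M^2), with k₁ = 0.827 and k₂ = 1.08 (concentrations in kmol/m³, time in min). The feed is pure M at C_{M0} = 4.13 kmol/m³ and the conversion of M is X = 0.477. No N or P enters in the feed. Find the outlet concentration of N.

Exit C_M = C_{M0}(1−X) = 4.13×0.523 = 2.160 kmol/m³.
In a CSTR the entire volume is at exit conditions, so r_N = 0.827×2.160^0.5 = 1.215 and r_P = 1.08×2.160^2 = 5.039.
Fraction of consumed M going to N: r_N/(r_N+r_P) = 0.1943.
C_N = 0.1943·C_{M0}·X = 0.1943×4.13×0.477 = 0.383 kmol/m³.

0.383 kmol/m³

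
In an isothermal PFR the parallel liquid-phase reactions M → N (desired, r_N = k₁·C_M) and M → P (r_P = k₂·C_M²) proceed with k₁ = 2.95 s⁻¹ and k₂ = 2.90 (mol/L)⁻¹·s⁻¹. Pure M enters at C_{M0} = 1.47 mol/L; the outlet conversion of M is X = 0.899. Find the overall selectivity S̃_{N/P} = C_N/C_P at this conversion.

1.40

C_M = C_{M0}(1−X) = 0.1485 mol/L.
Along a PFR/batch, dC_N/dC_M = −r_N/(r_N+r_P) = −k₁/(k₁+k₂·C_M).
Integrating from C_{M0} to C_M: C_N = (2.95/2.90)·ln[(2.95+2.90·1.47)/(2.95+2.90·0.148)] = 1.017·ln(7.213/3.381) = 0.7709 mol/L.
C_P = (C_{M0}−C_M)−C_N = 0.5506 mol/L; S̃_{N/P} = 0.7709/0.5506 = 1.40.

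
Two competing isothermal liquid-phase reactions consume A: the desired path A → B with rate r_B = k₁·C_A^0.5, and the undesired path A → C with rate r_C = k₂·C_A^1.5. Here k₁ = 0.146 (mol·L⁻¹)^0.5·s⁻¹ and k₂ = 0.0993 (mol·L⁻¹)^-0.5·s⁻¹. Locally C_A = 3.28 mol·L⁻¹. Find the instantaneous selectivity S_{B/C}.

S_{B/C} = r_B/r_C = (k₁·C_A^0.5)/(k₂·C_A^1.5) = (k₁/k₂)·C_A⁻¹.
= (0.146×3.280^0.5) / (0.0993×3.280^1.5) = 0.2644/0.5899 = 0.448.
The undesired path is higher order in A, so low C_A (CSTR or dilute feed) favours B.

0.448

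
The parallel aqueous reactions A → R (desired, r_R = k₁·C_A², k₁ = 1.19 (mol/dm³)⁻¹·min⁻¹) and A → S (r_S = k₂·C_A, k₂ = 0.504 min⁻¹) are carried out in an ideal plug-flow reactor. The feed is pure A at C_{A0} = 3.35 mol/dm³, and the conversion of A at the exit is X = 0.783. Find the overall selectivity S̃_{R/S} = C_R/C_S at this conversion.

4.21

C_A = C_{A0}(1−X) = 0.7269 mol/dm³.
Along a PFR/batch, dC_S/dC_A = −r_S/(r_R+r_S) = −k₂/(k₂+k₁·C_A).
Integrating from C_{A0} to C_A: C_S = (0.504/1.19)·ln[(0.504+1.19·3.35)/(0.504+1.19·0.727)] = 0.4235·ln(4.490/1.369) = 0.5031 mol/dm³.
Then C_R = (C_{A0}−C_A) − C_S = 2.623 − 0.5031 = 2.120 mol/dm³.
S̃_{R/S} = C_R/C_S = 2.120/0.5031 = 4.21.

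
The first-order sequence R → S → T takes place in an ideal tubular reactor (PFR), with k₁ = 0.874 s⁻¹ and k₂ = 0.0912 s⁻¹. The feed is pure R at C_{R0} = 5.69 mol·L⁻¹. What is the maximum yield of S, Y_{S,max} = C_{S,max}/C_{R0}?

0.769

At the optimum, C_{S,max}/C_{R0} = (k₁/k₂)^[k₂/(k₂−k₁)].
= (0.874/0.0912)^(0.0912/(0.0912−0.874)) = (9.583)^(-0.1165) = 0.7685.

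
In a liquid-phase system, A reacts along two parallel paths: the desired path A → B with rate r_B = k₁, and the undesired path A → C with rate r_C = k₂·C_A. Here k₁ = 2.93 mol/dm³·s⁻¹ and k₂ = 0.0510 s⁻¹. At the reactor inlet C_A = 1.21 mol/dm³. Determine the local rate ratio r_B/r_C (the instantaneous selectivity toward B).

47.5

S_{B/C} = r_B/r_C = (k₁)/(k₂·C_A) = (k₁/k₂)·C_A⁻¹.
= (2.93) / (0.0510×1.210) = 2.930/0.06171 = 47.5.
The undesired path is higher order in A, so low C_A (CSTR or dilute feed) favours B.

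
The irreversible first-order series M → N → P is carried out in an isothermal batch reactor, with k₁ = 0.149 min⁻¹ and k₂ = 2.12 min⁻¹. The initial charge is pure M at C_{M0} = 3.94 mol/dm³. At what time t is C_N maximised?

1.35 min

For first-order series the maximum of C_N occurs at t_opt = ln(k₂/k₁)/(k₂−k₁).
= ln(2.12/0.149)/(2.12−0.149) = ln(14.23)/1.971 = 2.655/1.971 = 1.35 min.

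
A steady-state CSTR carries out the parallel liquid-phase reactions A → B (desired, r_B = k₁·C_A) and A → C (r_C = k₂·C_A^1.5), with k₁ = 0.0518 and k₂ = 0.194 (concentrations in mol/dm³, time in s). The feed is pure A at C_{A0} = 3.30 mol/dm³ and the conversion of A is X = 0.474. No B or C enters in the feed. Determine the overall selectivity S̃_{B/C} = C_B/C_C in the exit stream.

0.203

Exit C_A = C_{A0}(1−X) = 3.30×0.526 = 1.736 mol/dm³.
A CSTR operates uniformly at the exit composition, giving r_B = 0.08991 and r_C = 0.4437 (each k·C_A^n at C_A = 1.736).
Overall selectivity = C_B/C_C = r_Bτ/(r_Cτ) = r_B/r_C = 0.203.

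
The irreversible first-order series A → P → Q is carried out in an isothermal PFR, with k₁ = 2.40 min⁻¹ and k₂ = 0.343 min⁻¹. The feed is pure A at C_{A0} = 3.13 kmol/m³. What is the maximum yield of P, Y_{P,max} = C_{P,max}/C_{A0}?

For a first-order series the maximum intermediate yield is C_{P,max}/C_{A0} = (k₁/k₂)^[k₂/(k₂−k₁)].
= (2.40/0.343)^(0.343/(0.343−2.40)) = (6.997)^(-0.1667) = 0.7230.

0.723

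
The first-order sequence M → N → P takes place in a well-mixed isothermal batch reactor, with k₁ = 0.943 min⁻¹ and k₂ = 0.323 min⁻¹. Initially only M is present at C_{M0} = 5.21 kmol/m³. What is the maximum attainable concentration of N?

2.98 kmol/m³

Evaluating C_N at t_opt = ln(k₂/k₁)/(k₂−k₁) gives C_{N,max}/C_{M0} = (k₁/k₂)^[k₂/(k₂−k₁)].
= (0.943/0.323)^(0.323/(0.323−0.943)) = (2.920)^(-0.5210) = 0.5723.
C_{N,max} = 0.5723×5.21 = 2.98 kmol/m³.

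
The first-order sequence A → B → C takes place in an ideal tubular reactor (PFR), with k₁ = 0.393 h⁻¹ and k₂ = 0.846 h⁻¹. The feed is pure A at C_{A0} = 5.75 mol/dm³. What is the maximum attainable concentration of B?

1.37 mol/dm³

At the optimum, C_{B,max}/C_{A0} = (k₁/k₂)^[k₂/(k₂−k₁)].
= (0.393/0.846)^(0.846/(0.846−0.393)) = (0.4645)^(1.868) = 0.2389.
C_{B,max} = 0.2389×5.75 = 1.37 mol/dm³.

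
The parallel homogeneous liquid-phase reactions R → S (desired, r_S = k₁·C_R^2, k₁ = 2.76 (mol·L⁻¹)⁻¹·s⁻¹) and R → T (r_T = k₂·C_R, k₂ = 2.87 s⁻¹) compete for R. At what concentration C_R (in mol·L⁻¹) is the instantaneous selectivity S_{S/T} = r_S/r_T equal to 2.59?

2.69 mol·L⁻¹

S_{S/T} = (k₁/k₂)·C_R ⇒ C_R = S·k₂/k₁.
= 2.59×2.87/2.76 = 2.69 mol·L⁻¹.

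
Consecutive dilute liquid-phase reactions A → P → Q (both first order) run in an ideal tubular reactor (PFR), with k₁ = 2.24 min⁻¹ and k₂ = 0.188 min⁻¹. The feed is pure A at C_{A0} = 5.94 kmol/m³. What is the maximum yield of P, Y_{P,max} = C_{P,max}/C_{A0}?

0.797

Evaluating C_P at τ_opt = ln(k₂/k₁)/(k₂−k₁) gives C_{P,max}/C_{A0} = (k₁/k₂)^[k₂/(k₂−k₁)].
= (2.24/0.188)^(0.188/(0.188−2.24)) = (11.91)^(-0.09162) = 0.7969.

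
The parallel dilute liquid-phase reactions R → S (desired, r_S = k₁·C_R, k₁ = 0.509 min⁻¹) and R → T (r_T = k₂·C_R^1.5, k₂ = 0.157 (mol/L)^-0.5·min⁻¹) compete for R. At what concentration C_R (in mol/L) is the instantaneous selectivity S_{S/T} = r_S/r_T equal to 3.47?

0.873 mol/L

S_{S/T} = (k₁/k₂)·C_R^-0.5 ⇒ C_R = (S·k₂/k₁)^(-2).
= (3.47×0.157/0.509)^(-2) = (1.070)^(-2) = 0.873 mol/L.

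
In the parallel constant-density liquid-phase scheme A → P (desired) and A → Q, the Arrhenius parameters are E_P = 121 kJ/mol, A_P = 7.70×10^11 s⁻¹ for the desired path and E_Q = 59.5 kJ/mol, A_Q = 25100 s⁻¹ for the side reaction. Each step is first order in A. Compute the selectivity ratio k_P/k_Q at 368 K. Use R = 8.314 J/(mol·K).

0.0572

With equal orders, S_{P/Q} = k_P/k_Q = (A_P/A_Q)·exp[(E_Q−E_P)/(RT)].
(E_Q−E_P)/(RT) = (59.5−121)×10³/(8.314×368) = -61500/3060 = -20.10.
k_P/k_Q = (7.70×10^11/25100)·exp(-20.10) = 3.068×10^7 × 1.863×10^-9 = 0.0572.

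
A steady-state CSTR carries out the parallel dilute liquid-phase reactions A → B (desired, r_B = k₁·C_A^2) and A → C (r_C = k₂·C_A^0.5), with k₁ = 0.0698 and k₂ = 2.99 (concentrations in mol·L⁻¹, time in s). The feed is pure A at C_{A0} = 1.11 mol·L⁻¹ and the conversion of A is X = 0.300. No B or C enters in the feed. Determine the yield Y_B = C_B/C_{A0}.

0.00472

Exit C_A = C_{A0}(1−X) = 1.11×0.700 = 0.7770 mol·L⁻¹.
In a CSTR the entire volume is at exit conditions, so r_B = 0.0698×0.7770^2 = 0.04214 and r_C = 2.99×0.7770^0.5 = 2.636.
Fraction of consumed A going to B: r_B/(r_B+r_C) = 0.01574.
C_B = 0.01574·C_{A0}·X = 0.01574×1.11×0.300 = 0.00524 mol·L⁻¹; Y_B = C_B/C_{A0} = 0.00472.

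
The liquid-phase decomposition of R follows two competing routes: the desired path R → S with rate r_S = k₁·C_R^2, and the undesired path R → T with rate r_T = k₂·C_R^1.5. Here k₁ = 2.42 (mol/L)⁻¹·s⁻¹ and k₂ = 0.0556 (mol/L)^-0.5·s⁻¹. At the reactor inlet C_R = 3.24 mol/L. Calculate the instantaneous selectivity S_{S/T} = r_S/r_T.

78.3

S_{S/T} = r_S/r_T = (k₁·C_R^2)/(k₂·C_R^1.5) = (k₁/k₂)·C_R^0.5.
= (2.42×3.240^2) / (0.0556×3.240^1.5) = 25.40/0.3243 = 78.3.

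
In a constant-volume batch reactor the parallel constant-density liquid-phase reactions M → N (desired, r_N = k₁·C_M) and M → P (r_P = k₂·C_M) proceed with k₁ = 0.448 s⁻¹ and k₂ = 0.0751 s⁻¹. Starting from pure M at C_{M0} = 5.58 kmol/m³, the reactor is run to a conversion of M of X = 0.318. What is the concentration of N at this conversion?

1.52 kmol/m³

C_M = C_{M0}(1−X) = 3.806 kmol/m³.
Both paths are first order in M, so the instantaneous fraction to N is constant: dC_N/d(−C_M) = k₁/(k₁+k₂) = 0.8564.
C_N = 0.8564·(C_{M0}−C_M) = 0.8564×1.774 = 1.52 kmol/m³.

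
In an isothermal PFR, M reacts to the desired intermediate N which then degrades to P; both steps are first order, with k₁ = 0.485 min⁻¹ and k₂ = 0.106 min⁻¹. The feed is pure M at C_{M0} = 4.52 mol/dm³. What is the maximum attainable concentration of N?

Evaluating C_N at τ_opt = ln(k₂/k₁)/(k₂−k₁) gives C_{N,max}/C_{M0} = (k₁/k₂)^[k₂/(k₂−k₁)].
= (0.485/0.106)^(0.106/(0.106−0.485)) = (4.575)^(-0.2797) = 0.6536.
C_{N,max} = 0.6536×4.52 = 2.95 mol/dm³.

2.95 mol/dm³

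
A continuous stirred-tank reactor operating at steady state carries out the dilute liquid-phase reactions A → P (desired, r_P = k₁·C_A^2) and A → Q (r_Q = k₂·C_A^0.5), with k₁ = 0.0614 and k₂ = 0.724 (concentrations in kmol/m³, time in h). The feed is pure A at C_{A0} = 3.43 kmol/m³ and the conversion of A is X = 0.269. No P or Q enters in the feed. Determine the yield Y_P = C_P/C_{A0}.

0.0678

Exit C_A = C_{A0}(1−X) = 3.43×0.731 = 2.507 kmol/m³.
A CSTR operates uniformly at the exit composition, giving r_P = 0.3860 and r_Q = 1.146 (each k·C_A^n at C_A = 2.507).
Fraction of consumed A going to P: r_P/(r_P+r_Q) = 0.2519.
C_P = 0.2519·C_{A0}·X = 0.2519×3.43×0.269 = 0.232 kmol/m³; Y_P = C_P/C_{A0} = 0.0678.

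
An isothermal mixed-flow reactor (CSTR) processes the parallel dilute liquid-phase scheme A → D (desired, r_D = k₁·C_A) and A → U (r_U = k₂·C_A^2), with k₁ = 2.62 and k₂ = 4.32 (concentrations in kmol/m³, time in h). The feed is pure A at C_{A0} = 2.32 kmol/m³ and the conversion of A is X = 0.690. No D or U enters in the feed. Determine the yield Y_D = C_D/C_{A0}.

Exit C_A = C_{A0}(1−X) = 2.32×0.310 = 0.7192 kmol/m³.
A CSTR operates uniformly at the exit composition, giving r_D = 1.884 and r_U = 2.235 (each k·C_A^n at C_A = 0.7192).
Fraction of consumed A going to D: r_D/(r_D+r_U) = 0.4575.
C_D = 0.4575·C_{A0}·X = 0.4575×2.32×0.690 = 0.732 kmol/m³; Y_D = C_D/C_{A0} = 0.316.

0.316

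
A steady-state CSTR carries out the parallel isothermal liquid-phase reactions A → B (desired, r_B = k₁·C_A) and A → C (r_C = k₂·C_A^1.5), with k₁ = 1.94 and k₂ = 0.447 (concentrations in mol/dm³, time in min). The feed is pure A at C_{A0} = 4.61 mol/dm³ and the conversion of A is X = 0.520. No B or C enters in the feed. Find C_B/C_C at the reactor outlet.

Exit C_A = C_{A0}(1−X) = 4.61×0.480 = 2.213 mol/dm³.
Rates in a CSTR are evaluated at the outlet concentration: r_B = 1.94×2.213 = 4.293, r_C = 0.447×2.213^1.5 = 1.471.
Overall selectivity = C_B/C_C = r_Bτ/(r_Cτ) = r_B/r_C = 2.92.

2.92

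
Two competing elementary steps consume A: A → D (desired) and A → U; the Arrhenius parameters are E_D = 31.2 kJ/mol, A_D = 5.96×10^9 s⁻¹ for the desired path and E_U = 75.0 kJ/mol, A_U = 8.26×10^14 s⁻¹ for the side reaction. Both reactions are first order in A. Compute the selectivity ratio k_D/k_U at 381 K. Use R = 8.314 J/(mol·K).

7.30

With equal orders, S_{D/U} = k_D/k_U = (A_D/A_U)·exp[(E_U−E_D)/(RT)].
(E_U−E_D)/(RT) = (75.0−31.2)×10³/(8.314×381) = 43800/3168 = 13.83.
k_D/k_U = (5.96×10^9/8.26×10^14)·exp(13.83) = 7.215×10^-6 × 1.012×10^6 = 7.30.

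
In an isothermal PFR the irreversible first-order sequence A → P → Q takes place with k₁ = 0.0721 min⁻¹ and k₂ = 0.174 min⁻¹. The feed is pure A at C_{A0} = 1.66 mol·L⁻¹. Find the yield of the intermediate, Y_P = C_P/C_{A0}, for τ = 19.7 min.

Solving the coupled first-order balances gives C_P(τ) = [k₁/(k₂−k₁)]·C_{A0}·(e^(−k₁τ) − e^(−k₂τ)).
e^(−k₁τ) = e^(−0.0721×19.7) = e^(−1.420) = 0.2416; e^(−k₂τ) = e^(−3.428) = 0.03246.
C_P = 0.0721×1.66/(0.174−0.0721) × (0.2416−0.03246) = 1.175×0.2092 = 0.2457 mol·L⁻¹.
Y_P = C_P/C_{A0} = 0.2457/1.66 = 0.148.

0.148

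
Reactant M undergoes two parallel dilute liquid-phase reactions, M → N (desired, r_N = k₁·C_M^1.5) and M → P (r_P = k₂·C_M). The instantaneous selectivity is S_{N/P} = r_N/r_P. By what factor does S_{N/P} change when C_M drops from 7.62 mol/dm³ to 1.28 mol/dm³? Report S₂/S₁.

0.410

S_{N/P} = (k₁/k₂)·C_M^0.5, so S₂/S₁ = (C_{M,2}/C_{M,1})^0.5.
= (1.28/7.62)^0.5 = (0.1680)^0.5 = 0.410.
Selectivity toward N falls as C_M falls — high-concentration operation is favoured.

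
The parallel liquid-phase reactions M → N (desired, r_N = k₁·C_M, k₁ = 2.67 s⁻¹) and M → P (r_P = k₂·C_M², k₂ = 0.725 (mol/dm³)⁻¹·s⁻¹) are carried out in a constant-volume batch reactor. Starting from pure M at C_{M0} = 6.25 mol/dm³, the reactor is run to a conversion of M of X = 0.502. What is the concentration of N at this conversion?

C_M = C_{M0}(1−X) = 3.112 mol/dm³.
Along a PFR/batch, dC_N/dC_M = −r_N/(r_N+r_P) = −k₁/(k₁+k₂·C_M).
Integrating from C_{M0} to C_M: C_N = (2.67/0.725)·ln[(2.67+0.725·6.25)/(2.67+0.725·3.11)] = 3.683·ln(7.201/4.927) = 1.398 mol/dm³.

1.40 mol/dm³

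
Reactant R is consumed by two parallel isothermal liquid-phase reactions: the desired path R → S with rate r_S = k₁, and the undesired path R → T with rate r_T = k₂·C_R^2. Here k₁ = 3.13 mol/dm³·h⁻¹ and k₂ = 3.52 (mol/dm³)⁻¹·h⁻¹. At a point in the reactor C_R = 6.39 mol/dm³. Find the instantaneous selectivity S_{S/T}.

S_{S/T} = r_S/r_T = (k₁)/(k₂·C_R^2) = (k₁/k₂)·C_R^-2.
= (3.13) / (3.52×6.390^2) = 3.130/143.7 = 0.0218.
The undesired path is higher order in R, so low C_R (CSTR or dilute feed) favours S.

0.0218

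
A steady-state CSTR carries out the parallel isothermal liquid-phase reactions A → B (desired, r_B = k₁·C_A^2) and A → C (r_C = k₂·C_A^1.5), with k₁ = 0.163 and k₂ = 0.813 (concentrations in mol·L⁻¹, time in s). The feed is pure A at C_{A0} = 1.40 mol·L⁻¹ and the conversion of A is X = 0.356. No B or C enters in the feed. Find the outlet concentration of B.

0.0797 mol·L⁻¹

Exit C_A = C_{A0}(1−X) = 1.40×0.644 = 0.9016 mol·L⁻¹.
A CSTR operates uniformly at the exit composition, giving r_B = 0.1325 and r_C = 0.6960 (each k·C_A^n at C_A = 0.9016).
Fraction of consumed A going to B: r_B/(r_B+r_C) = 0.1599.
C_B = 0.1599·C_{A0}·X = 0.1599×1.40×0.356 = 0.0797 mol·L⁻¹.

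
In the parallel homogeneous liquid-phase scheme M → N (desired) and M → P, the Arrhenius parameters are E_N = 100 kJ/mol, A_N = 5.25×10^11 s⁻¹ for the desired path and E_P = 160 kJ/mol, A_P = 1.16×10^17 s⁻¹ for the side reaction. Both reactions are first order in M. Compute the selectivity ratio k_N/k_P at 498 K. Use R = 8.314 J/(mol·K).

With equal orders, S_{N/P} = k_N/k_P = (A_N/A_P)·exp[(E_P−E_N)/(RT)].
(E_P−E_N)/(RT) = (160−100)×10³/(8.314×498) = 60000/4140 = 14.49.
k_N/k_P = (5.25×10^11/1.16×10^17)·exp(14.49) = 4.526×10^-6 × 1.966×10^6 = 8.90.

8.90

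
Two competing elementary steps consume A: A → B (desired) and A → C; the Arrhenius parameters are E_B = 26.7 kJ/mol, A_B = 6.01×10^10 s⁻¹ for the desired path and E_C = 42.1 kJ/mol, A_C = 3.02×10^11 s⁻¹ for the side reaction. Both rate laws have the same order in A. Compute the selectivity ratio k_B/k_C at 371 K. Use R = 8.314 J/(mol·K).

With equal orders, S_{B/C} = k_B/k_C = (A_B/A_C)·exp[(E_C−E_B)/(RT)].
(E_C−E_B)/(RT) = (42.1−26.7)×10³/(8.314×371) = 15400/3084 = 4.993.
k_B/k_C = (6.01×10^10/3.02×10^11)·exp(4.993) = 0.1990 × 147.3 = 29.3.
Since E_B < E_C, lowering the temperature improves selectivity toward B.

29.3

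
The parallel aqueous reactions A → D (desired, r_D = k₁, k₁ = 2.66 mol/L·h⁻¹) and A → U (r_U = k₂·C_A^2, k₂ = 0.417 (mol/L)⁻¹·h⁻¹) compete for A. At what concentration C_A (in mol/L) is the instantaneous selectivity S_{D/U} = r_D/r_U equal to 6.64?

0.980 mol/L

S_{D/U} = (k₁/k₂)·C_A^-2 ⇒ C_A = (S·k₂/k₁)^(-0.5).
= (6.64×0.417/2.66)^(-0.5) = (1.041)^(-0.5) = 0.980 mol/L.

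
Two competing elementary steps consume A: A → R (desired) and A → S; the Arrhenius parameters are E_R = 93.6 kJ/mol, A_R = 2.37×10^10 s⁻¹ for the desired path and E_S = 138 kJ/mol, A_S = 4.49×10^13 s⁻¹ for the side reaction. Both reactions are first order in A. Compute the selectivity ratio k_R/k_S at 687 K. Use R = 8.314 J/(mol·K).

1.25

With equal orders, S_{R/S} = k_R/k_S = (A_R/A_S)·exp[(E_S−E_R)/(RT)].
(E_S−E_R)/(RT) = (138−93.6)×10³/(8.314×687) = 44400/5712 = 7.773.
k_R/k_S = (2.37×10^10/4.49×10^13)·exp(7.773) = 5.278×10^-4 × 2377 = 1.25.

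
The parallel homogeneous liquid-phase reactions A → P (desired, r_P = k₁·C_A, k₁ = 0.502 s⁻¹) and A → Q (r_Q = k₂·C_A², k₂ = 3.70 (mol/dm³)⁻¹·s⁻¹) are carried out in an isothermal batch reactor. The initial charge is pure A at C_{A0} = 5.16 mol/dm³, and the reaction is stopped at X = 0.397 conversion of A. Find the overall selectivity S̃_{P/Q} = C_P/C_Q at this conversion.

C_A = C_{A0}(1−X) = 3.111 mol/dm³.
Along a PFR/batch, dC_P/dC_A = −r_P/(r_P+r_Q) = −k₁/(k₁+k₂·C_A).
Integrating from C_{A0} to C_A: C_P = (0.502/3.70)·ln[(0.502+3.70·5.16)/(0.502+3.70·3.11)] = 0.1357·ln(19.59/12.01) = 0.06636 mol/dm³.
C_Q = (C_{A0}−C_A)−C_P = 1.982 mol/dm³; S̃_{P/Q} = 0.06636/1.982 = 0.0335.

0.0335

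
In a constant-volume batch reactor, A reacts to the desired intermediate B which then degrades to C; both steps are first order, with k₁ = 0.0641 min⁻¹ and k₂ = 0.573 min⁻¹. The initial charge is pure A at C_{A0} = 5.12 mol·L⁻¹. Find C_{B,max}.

For a first-order series the maximum intermediate yield is C_{B,max}/C_{A0} = (k₁/k₂)^[k₂/(k₂−k₁)].
= (0.0641/0.573)^(0.573/(0.573−0.0641)) = (0.1119)^(1.126) = 0.08489.
C_{B,max} = 0.08489×5.12 = 0.435 mol·L⁻¹.

0.435 mol·L⁻¹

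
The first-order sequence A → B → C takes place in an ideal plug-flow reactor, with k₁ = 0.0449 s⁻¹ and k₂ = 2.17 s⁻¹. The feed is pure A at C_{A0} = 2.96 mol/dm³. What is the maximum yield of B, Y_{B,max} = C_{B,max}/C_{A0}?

0.0191

At the optimum, C_{B,max}/C_{A0} = (k₁/k₂)^[k₂/(k₂−k₁)].
= (0.0449/2.17)^(2.17/(2.17−0.0449)) = (0.02069)^(1.021) = 0.01906.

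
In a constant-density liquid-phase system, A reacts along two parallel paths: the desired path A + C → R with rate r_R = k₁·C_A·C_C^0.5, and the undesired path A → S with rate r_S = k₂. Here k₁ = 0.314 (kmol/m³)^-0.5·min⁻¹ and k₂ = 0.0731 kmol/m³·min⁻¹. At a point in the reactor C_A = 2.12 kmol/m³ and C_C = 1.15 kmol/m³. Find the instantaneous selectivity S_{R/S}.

9.77

S_{R/S} = r_R/r_S = (k₁·C_A·C_C^0.5)/(k₂) = (k₁/k₂)·C_A·C_C^0.5.
= (0.314×2.120×1.150^0.5) / (0.0731) = 0.7139/0.07310 = 9.77.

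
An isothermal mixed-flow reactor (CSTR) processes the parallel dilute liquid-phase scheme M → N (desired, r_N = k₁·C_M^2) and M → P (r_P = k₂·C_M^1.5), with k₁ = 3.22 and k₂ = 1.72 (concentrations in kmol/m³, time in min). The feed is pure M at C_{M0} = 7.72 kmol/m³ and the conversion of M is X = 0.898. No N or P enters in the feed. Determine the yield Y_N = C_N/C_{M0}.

0.561

Exit C_M = C_{M0}(1−X) = 7.72×0.102 = 0.7874 kmol/m³.
Rates in a CSTR are evaluated at the outlet concentration: r_N = 3.22×0.7874^2 = 1.997, r_P = 1.72×0.7874^1.5 = 1.202.
Fraction of consumed M going to N: r_N/(r_N+r_P) = 0.6242.
C_N = 0.6242·C_{M0}·X = 0.6242×7.72×0.898 = 4.33 kmol/m³; Y_N = C_N/C_{M0} = 0.561.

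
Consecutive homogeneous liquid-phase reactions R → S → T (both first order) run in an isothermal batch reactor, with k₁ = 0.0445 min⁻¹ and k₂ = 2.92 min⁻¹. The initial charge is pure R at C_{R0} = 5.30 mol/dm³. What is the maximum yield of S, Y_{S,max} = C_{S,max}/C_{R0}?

0.0143

For a first-order series the maximum intermediate yield is C_{S,max}/C_{R0} = (k₁/k₂)^[k₂/(k₂−k₁)].
= (0.0445/2.92)^(2.92/(2.92−0.0445)) = (0.01524)^(1.015) = 0.01428.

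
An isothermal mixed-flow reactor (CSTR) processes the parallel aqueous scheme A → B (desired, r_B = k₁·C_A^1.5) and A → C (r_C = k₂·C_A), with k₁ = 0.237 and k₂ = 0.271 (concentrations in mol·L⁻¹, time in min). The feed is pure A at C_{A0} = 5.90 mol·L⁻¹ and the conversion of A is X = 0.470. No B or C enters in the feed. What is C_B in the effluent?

Exit C_A = C_{A0}(1−X) = 5.90×0.530 = 3.127 mol·L⁻¹.
In a CSTR the entire volume is at exit conditions, so r_B = 0.237×3.127^1.5 = 1.311 and r_C = 0.271×3.127 = 0.8474.
Fraction of consumed A going to B: r_B/(r_B+r_C) = 0.6073.
C_B = 0.6073·C_{A0}·X = 0.6073×5.90×0.470 = 1.68 mol·L⁻¹.

1.68 mol·L⁻¹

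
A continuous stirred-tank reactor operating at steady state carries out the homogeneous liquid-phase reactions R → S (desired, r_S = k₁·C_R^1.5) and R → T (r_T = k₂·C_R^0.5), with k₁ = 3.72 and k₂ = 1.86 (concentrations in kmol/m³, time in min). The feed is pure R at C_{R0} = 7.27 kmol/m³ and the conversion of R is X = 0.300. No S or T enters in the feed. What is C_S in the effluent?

1.99 kmol/m³

Exit C_R = C_{R0}(1−X) = 7.27×0.700 = 5.089 kmol/m³.
Rates in a CSTR are evaluated at the outlet concentration: r_S = 3.72×5.089^1.5 = 42.71, r_T = 1.86×5.089^0.5 = 4.196.
Fraction of consumed R going to S: r_S/(r_S+r_T) = 0.9105.
C_S = 0.9105·C_{R0}·X = 0.9105×7.27×0.300 = 1.99 kmol/m³.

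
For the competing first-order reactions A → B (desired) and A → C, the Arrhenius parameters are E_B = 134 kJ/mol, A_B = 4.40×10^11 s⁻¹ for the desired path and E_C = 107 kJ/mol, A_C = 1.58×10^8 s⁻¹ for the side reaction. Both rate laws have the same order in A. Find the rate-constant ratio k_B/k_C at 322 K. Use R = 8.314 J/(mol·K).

Since both paths have the same order in A, the concentration cancels and S_{B/C} = k_B/k_C = (A_B/A_C)·exp[(E_C−E_B)/(RT)].
(E_C−E_B)/(RT) = (107−134)×10³/(8.314×322) = -27000/2677 = -10.09.
k_B/k_C = (4.40×10^11/1.58×10^8)·exp(-10.09) = 2785 × 4.168×10^-5 = 0.116.

0.116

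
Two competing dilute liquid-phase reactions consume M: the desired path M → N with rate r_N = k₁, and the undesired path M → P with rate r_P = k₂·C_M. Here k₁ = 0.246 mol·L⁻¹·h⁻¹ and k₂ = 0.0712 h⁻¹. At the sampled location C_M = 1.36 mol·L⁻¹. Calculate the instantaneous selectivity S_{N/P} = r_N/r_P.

2.54

S_{N/P} = r_N/r_P = (k₁)/(k₂·C_M) = (k₁/k₂)·C_M⁻¹.
= (0.246) / (0.0712×1.360) = 0.2460/0.09683 = 2.54.
The undesired path is higher order in M, so low C_M (CSTR or dilute feed) favours N.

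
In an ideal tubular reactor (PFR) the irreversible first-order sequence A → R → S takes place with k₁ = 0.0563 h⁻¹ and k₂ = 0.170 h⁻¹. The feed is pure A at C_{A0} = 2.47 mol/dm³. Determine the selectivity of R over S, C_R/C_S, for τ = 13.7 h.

For first-order series with pure A initially, C_R(τ) = k₁C_{A0}/(k₂−k₁)·(e^(−k₁τ) − e^(−k₂τ)).
e^(−k₁τ) = e^(−0.0563×13.7) = e^(−0.7713) = 0.4624; e^(−k₂τ) = e^(−2.329) = 0.09739.
C_R = 0.0563×2.47/(0.170−0.0563) × (0.4624−0.09739) = 1.223×0.3650 = 0.4464 mol/dm³.
C_A = C_{A0}e^(−k₁τ) = 1.142 mol/dm³, so C_S = C_{A0}−C_A−C_R = 0.8814 mol/dm³; C_R/C_S = 0.506.

0.506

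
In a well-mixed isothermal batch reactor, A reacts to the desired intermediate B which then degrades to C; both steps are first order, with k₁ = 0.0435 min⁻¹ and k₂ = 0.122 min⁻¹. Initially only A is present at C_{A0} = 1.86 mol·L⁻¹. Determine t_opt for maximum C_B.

13.1 min

Setting dC_B/dt = 0 gives t_opt = ln(k₂/k₁)/(k₂−k₁).
= ln(0.122/0.0435)/(0.122−0.0435) = ln(2.805)/0.07850 = 1.031/0.07850 = 13.1 min.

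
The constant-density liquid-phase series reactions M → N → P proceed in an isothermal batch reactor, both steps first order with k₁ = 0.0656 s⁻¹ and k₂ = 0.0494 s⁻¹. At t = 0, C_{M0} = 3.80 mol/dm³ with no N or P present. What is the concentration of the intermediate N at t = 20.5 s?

1.58 mol/dm³

The intermediate concentration in a first-order A→B→C sequence is C_N = k₁C_{M0}(e^(−k₁t) − e^(−k₂t))/(k₂−k₁).
e^(−k₁t) = e^(−0.0656×20.5) = e^(−1.345) = 0.2606; e^(−k₂t) = e^(−1.013) = 0.3632.
C_N = 0.0656×3.80/(0.0494−0.0656) × (0.2606−0.3632) = (-15.39)×(-0.1026) = 1.579 mol/dm³.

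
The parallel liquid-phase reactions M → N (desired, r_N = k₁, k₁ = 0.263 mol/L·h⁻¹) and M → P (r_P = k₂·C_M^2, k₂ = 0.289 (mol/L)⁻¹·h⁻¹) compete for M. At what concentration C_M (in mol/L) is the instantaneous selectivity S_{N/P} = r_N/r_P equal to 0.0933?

3.12 mol/L

S_{N/P} = (k₁/k₂)·C_M^-2 ⇒ C_M = (S·k₂/k₁)^(-0.5).
= (0.0933×0.289/0.263)^(-0.5) = (0.1025)^(-0.5) = 3.12 mol/L.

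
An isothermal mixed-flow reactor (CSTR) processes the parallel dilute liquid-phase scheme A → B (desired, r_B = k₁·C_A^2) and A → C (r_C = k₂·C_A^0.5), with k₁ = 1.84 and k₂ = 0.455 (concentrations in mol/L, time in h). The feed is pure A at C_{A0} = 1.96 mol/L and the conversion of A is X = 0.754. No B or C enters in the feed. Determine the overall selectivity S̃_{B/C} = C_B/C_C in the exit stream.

1.35

Exit C_A = C_{A0}(1−X) = 1.96×0.246 = 0.4822 mol/L.
Rates in a CSTR are evaluated at the outlet concentration: r_B = 1.84×0.4822^2 = 0.4278, r_C = 0.455×0.4822^0.5 = 0.3159.
Overall selectivity = C_B/C_C = r_Bτ/(r_Cτ) = r_B/r_C = 1.35.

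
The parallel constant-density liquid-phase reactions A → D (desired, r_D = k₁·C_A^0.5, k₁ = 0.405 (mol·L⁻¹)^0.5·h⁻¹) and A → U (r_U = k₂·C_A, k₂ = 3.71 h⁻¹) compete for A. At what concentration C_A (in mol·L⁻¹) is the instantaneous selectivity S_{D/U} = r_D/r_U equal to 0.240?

0.207 mol·L⁻¹

S_{D/U} = (k₁/k₂)·C_A^-0.5 ⇒ C_A = (S·k₂/k₁)^(-2).
= (0.240×3.71/0.405)^(-2) = (2.199)^(-2) = 0.207 mol·L⁻¹.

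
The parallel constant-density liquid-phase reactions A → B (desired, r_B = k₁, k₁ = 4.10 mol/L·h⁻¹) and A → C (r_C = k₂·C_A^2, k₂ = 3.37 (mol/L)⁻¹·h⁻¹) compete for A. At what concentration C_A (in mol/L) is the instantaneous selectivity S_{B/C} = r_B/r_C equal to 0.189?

S_{B/C} = (k₁/k₂)·C_A^-2 ⇒ C_A = (S·k₂/k₁)^(-0.5).
= (0.189×3.37/4.10)^(-0.5) = (0.1553)^(-0.5) = 2.54 mol/L.

2.54 mol/L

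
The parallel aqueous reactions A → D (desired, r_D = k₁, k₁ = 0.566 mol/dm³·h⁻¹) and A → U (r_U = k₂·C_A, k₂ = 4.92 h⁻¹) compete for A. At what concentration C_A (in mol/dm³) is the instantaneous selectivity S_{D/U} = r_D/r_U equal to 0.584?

0.197 mol/dm³

S_{D/U} = (k₁/k₂)·C_A⁻¹ ⇒ C_A = (S·k₂/k₁)^(-1).
= (0.584×4.92/0.566)^(-1) = (5.076)^(-1) = 0.197 mol/dm³.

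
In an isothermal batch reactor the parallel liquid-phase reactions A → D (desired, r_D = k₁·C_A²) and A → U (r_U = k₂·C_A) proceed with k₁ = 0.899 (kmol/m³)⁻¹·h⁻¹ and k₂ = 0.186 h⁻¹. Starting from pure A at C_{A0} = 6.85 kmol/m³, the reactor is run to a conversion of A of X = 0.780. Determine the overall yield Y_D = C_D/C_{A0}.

C_A = C_{A0}(1−X) = 1.507 kmol/m³.
Along a PFR/batch, dC_U/dC_A = −r_U/(r_D+r_U) = −k₂/(k₂+k₁·C_A).
Integrating from C_{A0} to C_A: C_U = (0.186/0.899)·ln[(0.186+0.899·6.85)/(0.186+0.899·1.51)] = 0.2069·ln(6.344/1.541) = 0.2928 kmol/m³.
Then C_D = (C_{A0}−C_A) − C_U = 5.343 − 0.2928 = 5.050 kmol/m³.
Y_D = C_D/C_{A0} = 5.050/6.85 = 0.737.

0.737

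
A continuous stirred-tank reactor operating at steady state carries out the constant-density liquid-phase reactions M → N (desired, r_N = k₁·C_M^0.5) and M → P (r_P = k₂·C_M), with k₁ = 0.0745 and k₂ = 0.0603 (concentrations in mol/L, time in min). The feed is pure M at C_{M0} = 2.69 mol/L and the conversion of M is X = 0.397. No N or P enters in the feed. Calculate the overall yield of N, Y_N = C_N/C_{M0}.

0.195

Exit C_M = C_{M0}(1−X) = 2.69×0.603 = 1.622 mol/L.
A CSTR operates uniformly at the exit composition, giving r_N = 0.09488 and r_P = 0.09781 (each k·C_M^n at C_M = 1.622).
Fraction of consumed M going to N: r_N/(r_N+r_P) = 0.4924.
C_N = 0.4924·C_{M0}·X = 0.4924×2.69×0.397 = 0.526 mol/L; Y_N = C_N/C_{M0} = 0.195.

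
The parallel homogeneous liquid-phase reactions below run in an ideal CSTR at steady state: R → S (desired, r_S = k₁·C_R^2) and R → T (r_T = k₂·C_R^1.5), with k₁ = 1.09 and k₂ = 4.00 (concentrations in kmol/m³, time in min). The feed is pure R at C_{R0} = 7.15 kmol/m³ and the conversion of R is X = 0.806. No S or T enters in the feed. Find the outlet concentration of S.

Exit C_R = C_{R0}(1−X) = 7.15×0.194 = 1.387 kmol/m³.
Rates in a CSTR are evaluated at the outlet concentration: r_S = 1.09×1.387^2 = 2.097, r_T = 4.00×1.387^1.5 = 6.535.
Fraction of consumed R going to S: r_S/(r_S+r_T) = 0.2430.
C_S = 0.2430·C_{R0}·X = 0.2430×7.15×0.806 = 1.40 kmol/m³.

1.40 kmol/m³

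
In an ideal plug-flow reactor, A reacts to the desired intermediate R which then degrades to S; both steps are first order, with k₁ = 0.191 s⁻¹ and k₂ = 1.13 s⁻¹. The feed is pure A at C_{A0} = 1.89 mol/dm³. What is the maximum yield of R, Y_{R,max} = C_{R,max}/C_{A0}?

0.118

At the optimum, C_{R,max}/C_{A0} = (k₁/k₂)^[k₂/(k₂−k₁)].
= (0.191/1.13)^(1.13/(1.13−0.191)) = (0.1690)^(1.203) = 0.1177.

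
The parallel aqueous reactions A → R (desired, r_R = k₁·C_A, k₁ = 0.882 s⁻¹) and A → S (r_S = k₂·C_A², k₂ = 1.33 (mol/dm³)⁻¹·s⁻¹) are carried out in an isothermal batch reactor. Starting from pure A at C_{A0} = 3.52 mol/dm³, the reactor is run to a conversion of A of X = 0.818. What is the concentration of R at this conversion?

C_A = C_{A0}(1−X) = 0.6406 mol/dm³.
Along a PFR/batch, dC_R/dC_A = −r_R/(r_R+r_S) = −k₁/(k₁+k₂·C_A).
Integrating from C_{A0} to C_A: C_R = (0.882/1.33)·ln[(0.882+1.33·3.52)/(0.882+1.33·0.641)] = 0.6632·ln(5.564/1.734) = 0.7731 mol/dm³.

0.773 mol/dm³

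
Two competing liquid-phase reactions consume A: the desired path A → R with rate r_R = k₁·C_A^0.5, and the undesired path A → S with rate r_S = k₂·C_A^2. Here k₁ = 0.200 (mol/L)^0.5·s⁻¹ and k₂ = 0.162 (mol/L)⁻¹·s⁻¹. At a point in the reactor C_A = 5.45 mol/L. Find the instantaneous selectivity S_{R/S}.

0.0970

S_{R/S} = r_R/r_S = (k₁·C_A^0.5)/(k₂·C_A^2) = (k₁/k₂)·C_A^-1.5.
= (0.200×5.450^0.5) / (0.162×5.450^2) = 0.4669/4.812 = 0.0970.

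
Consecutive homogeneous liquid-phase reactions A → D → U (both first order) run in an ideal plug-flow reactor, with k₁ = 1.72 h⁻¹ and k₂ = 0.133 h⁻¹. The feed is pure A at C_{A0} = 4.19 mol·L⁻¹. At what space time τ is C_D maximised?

For first-order series the maximum of C_D occurs at τ_opt = ln(k₂/k₁)/(k₂−k₁).
= ln(0.133/1.72)/(0.133−1.72) = ln(0.07733)/-1.587 = -2.560/-1.587 = 1.61 h.

1.61 h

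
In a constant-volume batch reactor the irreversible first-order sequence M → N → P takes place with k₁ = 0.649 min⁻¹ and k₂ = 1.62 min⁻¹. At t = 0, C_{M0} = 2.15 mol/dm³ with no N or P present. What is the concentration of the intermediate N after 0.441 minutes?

For first-order series with pure M initially, C_N(t) = k₁C_{M0}/(k₂−k₁)·(e^(−k₁t) − e^(−k₂t)).
e^(−k₁t) = e^(−0.649×0.441) = e^(−0.2862) = 0.7511; e^(−k₂t) = e^(−0.7144) = 0.4895.
C_N = 0.649×2.15/(1.62−0.649) × (0.7511−0.4895) = 1.437×0.2616 = 0.3760 mol/dm³.

0.376 mol/dm³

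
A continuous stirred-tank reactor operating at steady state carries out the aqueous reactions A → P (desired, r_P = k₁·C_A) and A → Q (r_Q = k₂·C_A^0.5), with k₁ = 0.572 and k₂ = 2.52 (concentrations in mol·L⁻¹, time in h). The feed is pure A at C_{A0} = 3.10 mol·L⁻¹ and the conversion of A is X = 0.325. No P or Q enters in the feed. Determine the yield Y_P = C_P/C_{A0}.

Exit C_A = C_{A0}(1−X) = 3.10×0.675 = 2.093 mol·L⁻¹.
In a CSTR the entire volume is at exit conditions, so r_P = 0.572×2.093 = 1.197 and r_Q = 2.52×2.093^0.5 = 3.645.
Fraction of consumed A going to P: r_P/(r_P+r_Q) = 0.2472.
C_P = 0.2472·C_{A0}·X = 0.2472×3.10×0.325 = 0.249 mol·L⁻¹; Y_P = C_P/C_{A0} = 0.0803.

0.0803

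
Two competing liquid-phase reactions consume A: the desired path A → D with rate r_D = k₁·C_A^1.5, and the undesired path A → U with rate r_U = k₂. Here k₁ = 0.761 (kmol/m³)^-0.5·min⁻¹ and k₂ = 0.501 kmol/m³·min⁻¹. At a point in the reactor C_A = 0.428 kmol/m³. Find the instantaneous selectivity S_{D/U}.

S_{D/U} = r_D/r_U = (k₁·C_A^1.5)/(k₂) = (k₁/k₂)·C_A^1.5.
= (0.761×0.4280^1.5) / (0.501) = 0.2131/0.5010 = 0.425.

0.425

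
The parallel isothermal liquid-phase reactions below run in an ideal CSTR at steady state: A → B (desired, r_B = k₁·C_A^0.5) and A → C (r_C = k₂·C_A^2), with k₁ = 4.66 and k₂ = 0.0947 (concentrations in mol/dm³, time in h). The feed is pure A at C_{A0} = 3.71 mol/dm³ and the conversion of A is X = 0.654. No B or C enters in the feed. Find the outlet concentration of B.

2.36 mol/dm³

Exit C_A = C_{A0}(1−X) = 3.71×0.346 = 1.284 mol/dm³.
A CSTR operates uniformly at the exit composition, giving r_B = 5.280 and r_C = 0.1560 (each k·C_A^n at C_A = 1.284).
Fraction of consumed A going to B: r_B/(r_B+r_C) = 0.9713.
C_B = 0.9713·C_{A0}·X = 0.9713×3.71×0.654 = 2.36 mol/dm³.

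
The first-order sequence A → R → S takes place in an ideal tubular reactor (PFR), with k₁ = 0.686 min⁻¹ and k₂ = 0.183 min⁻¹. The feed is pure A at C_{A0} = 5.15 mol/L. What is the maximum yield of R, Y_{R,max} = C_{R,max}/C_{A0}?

0.618

Evaluating C_R at τ_opt = ln(k₂/k₁)/(k₂−k₁) gives C_{R,max}/C_{A0} = (k₁/k₂)^[k₂/(k₂−k₁)].
= (0.686/0.183)^(0.183/(0.183−0.686)) = (3.749)^(-0.3638) = 0.6183.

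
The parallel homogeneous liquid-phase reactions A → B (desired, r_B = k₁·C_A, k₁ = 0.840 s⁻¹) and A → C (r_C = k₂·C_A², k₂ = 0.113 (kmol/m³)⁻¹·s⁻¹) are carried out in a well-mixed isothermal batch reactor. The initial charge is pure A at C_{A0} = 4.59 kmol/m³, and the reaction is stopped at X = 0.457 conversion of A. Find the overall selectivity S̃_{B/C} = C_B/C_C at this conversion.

2.12

C_A = C_{A0}(1−X) = 2.492 kmol/m³.
Along a PFR/batch, dC_B/dC_A = −r_B/(r_B+r_C) = −k₁/(k₁+k₂·C_A).
Integrating from C_{A0} to C_A: C_B = (0.840/0.113)·ln[(0.840+0.113·4.59)/(0.840+0.113·2.49)] = 7.434·ln(1.359/1.122) = 1.425 kmol/m³.
C_C = (C_{A0}−C_A)−C_B = 0.6725 kmol/m³; S̃_{B/C} = 1.425/0.6725 = 2.12.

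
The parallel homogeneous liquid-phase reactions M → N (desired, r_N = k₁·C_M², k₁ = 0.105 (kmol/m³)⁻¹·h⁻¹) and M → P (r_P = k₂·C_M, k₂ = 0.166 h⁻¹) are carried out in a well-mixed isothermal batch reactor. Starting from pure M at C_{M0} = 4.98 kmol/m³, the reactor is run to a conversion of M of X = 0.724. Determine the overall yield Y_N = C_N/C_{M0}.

C_M = C_{M0}(1−X) = 1.374 kmol/m³.
Along a PFR/batch, dC_P/dC_M = −r_P/(r_N+r_P) = −k₂/(k₂+k₁·C_M).
Integrating from C_{M0} to C_M: C_P = (0.166/0.105)·ln[(0.166+0.105·4.98)/(0.166+0.105·1.37)] = 1.581·ln(0.6889/0.3103) = 1.261 kmol/m³.
Then C_N = (C_{M0}−C_M) − C_P = 3.606 − 1.261 = 2.345 kmol/m³.
Y_N = C_N/C_{M0} = 2.345/4.98 = 0.471.

0.471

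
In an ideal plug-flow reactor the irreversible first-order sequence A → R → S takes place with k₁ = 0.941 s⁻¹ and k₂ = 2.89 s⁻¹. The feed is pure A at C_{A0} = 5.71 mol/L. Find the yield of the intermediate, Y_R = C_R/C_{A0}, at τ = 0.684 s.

0.187

Solving the coupled first-order balances gives C_R(τ) = [k₁/(k₂−k₁)]·C_{A0}·(e^(−k₁τ) − e^(−k₂τ)).
e^(−k₁τ) = e^(−0.941×0.684) = e^(−0.6436) = 0.5254; e^(−k₂τ) = e^(−1.977) = 0.1385.
C_R = 0.941×5.71/(2.89−0.941) × (0.5254−0.1385) = 2.757×0.3869 = 1.067 mol/L.
Y_R = C_R/C_{A0} = 1.067/5.71 = 0.187.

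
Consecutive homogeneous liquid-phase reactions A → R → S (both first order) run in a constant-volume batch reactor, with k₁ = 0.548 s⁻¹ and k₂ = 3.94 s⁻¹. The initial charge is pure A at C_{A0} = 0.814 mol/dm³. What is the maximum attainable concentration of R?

Evaluating C_R at t_opt = ln(k₂/k₁)/(k₂−k₁) gives C_{R,max}/C_{A0} = (k₁/k₂)^[k₂/(k₂−k₁)].
= (0.548/3.94)^(3.94/(3.94−0.548)) = (0.1391)^(1.162) = 0.1011.
C_{R,max} = 0.1011×0.814 = 0.0823 mol/dm³.

0.0823 mol/dm³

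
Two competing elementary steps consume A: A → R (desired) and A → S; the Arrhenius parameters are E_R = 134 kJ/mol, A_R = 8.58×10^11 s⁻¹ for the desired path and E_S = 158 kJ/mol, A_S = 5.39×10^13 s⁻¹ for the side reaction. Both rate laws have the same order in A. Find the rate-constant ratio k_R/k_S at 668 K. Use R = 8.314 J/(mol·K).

1.20

With equal orders, S_{R/S} = k_R/k_S = (A_R/A_S)·exp[(E_S−E_R)/(RT)].
(E_S−E_R)/(RT) = (158−134)×10³/(8.314×668) = 24000/5554 = 4.321.
k_R/k_S = (8.58×10^11/5.39×10^13)·exp(4.321) = 0.01592 × 75.29 = 1.20.
Since E_R < E_S, lowering the temperature improves selectivity toward R.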